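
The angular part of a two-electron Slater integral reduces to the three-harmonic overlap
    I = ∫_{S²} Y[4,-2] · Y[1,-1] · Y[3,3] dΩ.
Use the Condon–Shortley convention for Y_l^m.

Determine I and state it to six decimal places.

Checks pass: Σm=0; 8 even; l₃=3∈[3,5].
(2·4+1)(2·1+1)(2·3+1) = 189
Δ: 2! 6! 0! / 9! → 1/252
sum: t=1:−1/36 = -1/36
3j²(4 1 3; 0 0 0) = Δ·Π!·Σ² = 4/63  (sign +1)
sum: t=0:+1/1440 = 1/1440
3j²(4 1 3; -2 -1 3) = Δ·Π!·Σ² = 1/252  (sign +1)
combine: 4πI² = 189·4/63·1/252 = 1/21
take √, sign +1: I = 0.06155813

0.061558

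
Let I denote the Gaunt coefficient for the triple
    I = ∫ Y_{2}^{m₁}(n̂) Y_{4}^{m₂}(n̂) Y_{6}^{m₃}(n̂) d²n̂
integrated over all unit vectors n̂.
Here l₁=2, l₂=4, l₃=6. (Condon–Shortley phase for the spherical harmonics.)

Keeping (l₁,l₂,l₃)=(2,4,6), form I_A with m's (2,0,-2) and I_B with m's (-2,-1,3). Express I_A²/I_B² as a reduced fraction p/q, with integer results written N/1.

l's match ⇒ only the (l;m) 3-j factors differ between A and B.
A: triangle coeff Δ(2,4,6) = 1/6435; Σ_t [0,0]: t=0:+1/13824 = 1/13824; (3j)²=14/1287 [(2 4 6; 2 0 -2)], sign=+1
B: triangle coeff Δ(2,4,6) = 1/6435; Σ_t [0,0]: t=0:+1/17280 = 1/17280; (3j)²=14/715 [(2 4 6; -2 -1 3)], sign=-1
I_A²/I_B² = (14/1287)/(14/715) = 5/9

5/9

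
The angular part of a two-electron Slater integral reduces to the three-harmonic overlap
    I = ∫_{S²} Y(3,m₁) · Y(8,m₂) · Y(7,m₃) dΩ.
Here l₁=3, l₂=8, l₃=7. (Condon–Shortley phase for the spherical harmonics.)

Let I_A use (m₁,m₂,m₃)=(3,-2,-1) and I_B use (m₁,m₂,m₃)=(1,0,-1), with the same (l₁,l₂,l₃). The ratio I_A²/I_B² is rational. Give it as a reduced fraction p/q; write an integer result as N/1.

700/3

Shared (l₁,l₂,l₃)=(3,8,7): N and (l;000)² cancel in I_A²/I_B².
A: Δ = 4!·2!·12!/19! = 1/5290740; Racah Σ t=0..0: t=0:+1/24883200 = 1/24883200; ⇒ 3j(3 8 7; 3 -2 -1)² = 70/4199, sgn +1
B: Δ = 4!·2!·12!/19! = 1/5290740; Racah Σ t=0..2: t=0:+1/46448640 t=1:−1/3628800 t=2:+1/4147200 = -1/77414400; ⇒ 3j(3 8 7; 1 0 -1)² = 3/41990, sgn -1
I_A²/I_B² = (70/4199)/(3/41990) = 700/3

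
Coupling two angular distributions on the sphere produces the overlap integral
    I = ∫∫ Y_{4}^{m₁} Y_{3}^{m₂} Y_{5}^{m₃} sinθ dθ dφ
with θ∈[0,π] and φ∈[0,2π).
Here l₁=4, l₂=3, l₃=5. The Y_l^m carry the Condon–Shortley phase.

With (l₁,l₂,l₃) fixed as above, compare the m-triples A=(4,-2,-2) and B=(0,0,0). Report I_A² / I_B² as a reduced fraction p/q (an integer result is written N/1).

49/90

Shared (l₁,l₂,l₃)=(4,3,5): N and (l;000)² cancel in I_A²/I_B².
A: Δ = 2!·6!·4!/13! = 1/180180; Racah Σ t=0..0: t=0:+1/8640 = 1/8640; ⇒ 3j(4 3 5; 4 -2 -2)² = 14/1287, sgn -1
B: Δ = 2!·6!·4!/13! = 1/180180; Racah Σ t=0..2: t=0:+1/576 t=1:−1/144 t=2:+1/576 = -1/288; ⇒ 3j(4 3 5; 0 0 0)² = 20/1001, sgn +1
I_A²/I_B² = (14/1287)/(20/1001) = 49/90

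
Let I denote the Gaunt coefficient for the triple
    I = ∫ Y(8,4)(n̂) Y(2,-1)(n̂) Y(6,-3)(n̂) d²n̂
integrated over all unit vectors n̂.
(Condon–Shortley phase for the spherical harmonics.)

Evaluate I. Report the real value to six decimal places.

Checks pass: Σm=0; 16 even; l₃=6∈[6,10].
(2·8+1)(2·2+1)(2·6+1) = 1105
Δ: 4! 12! 0! / 17! → 1/30940
sum: t=2:+1/2073600 = 1/2073600
3j²(8 2 6; 0 0 0) = Δ·Π!·Σ² = 28/1105  (sign +1)
sum: t=1:−1/13063680 = -1/13063680
3j²(8 2 6; 4 -1 -3) = Δ·Π!·Σ² = 44/1547  (sign +1)
combine: 4πI² = 1105·28/1105·44/1547 = 176/221
take √, sign +1: I = 0.25174176

0.251742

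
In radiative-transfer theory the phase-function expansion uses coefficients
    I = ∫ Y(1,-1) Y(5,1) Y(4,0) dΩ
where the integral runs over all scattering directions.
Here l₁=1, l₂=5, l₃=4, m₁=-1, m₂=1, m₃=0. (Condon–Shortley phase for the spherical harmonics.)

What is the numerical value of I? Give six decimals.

-0.190188

Checks pass: Σm=0; 10 even; l₃=4∈[4,6].
(2·1+1)(2·5+1)(2·4+1) = 297
Δ: 2! 0! 8! / 11! → 1/495
sum: t=1:−1/576 = -1/576
3j²(1 5 4; 0 0 0) = Δ·Π!·Σ² = 5/99  (sign -1)
sum: t=2:+1/1152 = 1/1152
3j²(1 5 4; -1 1 0) = Δ·Π!·Σ² = 1/33  (sign +1)
combine: 4πI² = 297·5/99·1/33 = 5/11
take √, sign -1: I = -0.19018827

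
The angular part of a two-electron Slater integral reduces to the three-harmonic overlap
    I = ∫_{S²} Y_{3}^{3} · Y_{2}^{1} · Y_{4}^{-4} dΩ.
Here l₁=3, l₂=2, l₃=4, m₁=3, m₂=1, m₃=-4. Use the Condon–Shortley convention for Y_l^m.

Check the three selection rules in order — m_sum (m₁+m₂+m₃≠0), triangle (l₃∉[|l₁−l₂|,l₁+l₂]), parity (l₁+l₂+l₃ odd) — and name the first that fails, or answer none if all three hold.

m₁+m₂+m₃ = 3 + 1 − 4 = 0  ✓
triangle: |3−2|=1 ≤ l₃=4 ≤ 3+2=5  ✓
parity: l₁+l₂+l₃ = 9 is odd  ✗

parity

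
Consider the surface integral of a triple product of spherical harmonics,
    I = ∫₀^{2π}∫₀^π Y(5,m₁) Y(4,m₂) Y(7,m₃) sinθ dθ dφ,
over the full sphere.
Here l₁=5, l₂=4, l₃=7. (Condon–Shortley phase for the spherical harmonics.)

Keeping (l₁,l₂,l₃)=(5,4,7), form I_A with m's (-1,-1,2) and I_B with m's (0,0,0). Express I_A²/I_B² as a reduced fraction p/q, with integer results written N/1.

l's match ⇒ only the (l;m) 3-j factors differ between A and B.
A: triangle coeff Δ(5,4,7) = 1/6126120; Σ_t [0,2]: t=0:+1/103680 t=1:−1/34560 t=2:+1/138240 = -1/82944; (3j)²=125/9724 [(5 4 7; -1 -1 2)], sign=+1
B: triangle coeff Δ(5,4,7) = 1/6126120; Σ_t [0,2]: t=0:+1/69120 t=1:−1/20736 t=2:+1/69120 = -1/51840; (3j)²=280/21879 [(5 4 7; 0 0 0)], sign=+1
I_A²/I_B² = (125/9724)/(280/21879) = 225/224

225/224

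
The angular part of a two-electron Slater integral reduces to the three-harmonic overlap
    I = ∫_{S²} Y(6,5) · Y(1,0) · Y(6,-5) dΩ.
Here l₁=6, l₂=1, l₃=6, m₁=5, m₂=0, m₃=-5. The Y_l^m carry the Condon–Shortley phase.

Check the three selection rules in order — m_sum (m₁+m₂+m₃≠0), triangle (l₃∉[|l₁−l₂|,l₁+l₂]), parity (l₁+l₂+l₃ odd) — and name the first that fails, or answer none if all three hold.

Σmᵢ = 0  ✓
l₃∈[|l₁−l₂|,l₁+l₂]=[5,7], have l₃=6  ✓
Σlᵢ = 13 ⇒ odd  ✗

parity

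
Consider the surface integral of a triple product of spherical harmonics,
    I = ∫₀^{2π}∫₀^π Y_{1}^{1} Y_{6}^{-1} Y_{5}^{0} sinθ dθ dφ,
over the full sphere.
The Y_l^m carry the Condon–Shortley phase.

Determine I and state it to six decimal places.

-0.187239

m-sum 0 ✓  L=12 even ✓  5≤5≤7 ✓
Π(2lᵢ+1) = 3×13×11 = 429
triangle coeff Δ(1,6,5) = 1/858
Σ_t [1,1]: t=1:−1/14400 = -1/14400
(3j)²=6/143 [(1 6 5; 0 0 0)], sign=+1
Σ_t [0,0]: t=0:+1/28800 = 1/28800
(3j)²=7/286 [(1 6 5; 1 -1 0)], sign=-1
⇒ 4πI² = 63/143
I = (-1)√(63/143/(4π)) = -0.18723944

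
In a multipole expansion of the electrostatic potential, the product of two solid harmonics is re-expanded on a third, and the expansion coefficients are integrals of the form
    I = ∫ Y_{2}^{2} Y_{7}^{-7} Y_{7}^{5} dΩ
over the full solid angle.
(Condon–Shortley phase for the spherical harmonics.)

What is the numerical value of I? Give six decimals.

0.066694

Checks pass: Σm=0; 16 even; l₃=7∈[5,9].
(2·2+1)(2·7+1)(2·7+1) = 1125
Δ: 2! 2! 12! / 17! → 1/185640
sum: t=0:+1/2419200 t=1:−1/518400 t=2:+1/2419200 = -1/907200
3j²(2 7 7; 0 0 0) = Δ·Π!·Σ² = 56/3315  (sign +1)
sum: t=0:+1/1916006400 = 1/1916006400
3j²(2 7 7; 2 -7 5) = Δ·Π!·Σ² = 1/340  (sign +1)
combine: 4πI² = 1125·56/3315·1/340 = 210/3757
take √, sign +1: I = 0.06669359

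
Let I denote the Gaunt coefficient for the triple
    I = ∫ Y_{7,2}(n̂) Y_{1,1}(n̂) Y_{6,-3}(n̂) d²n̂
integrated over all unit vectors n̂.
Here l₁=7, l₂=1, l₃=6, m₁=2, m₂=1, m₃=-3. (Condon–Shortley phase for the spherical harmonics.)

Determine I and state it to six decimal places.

Checks pass: Σm=0; 14 even; l₃=6∈[6,8].
(2·7+1)(2·1+1)(2·6+1) = 585
Δ: 2! 12! 0! / 15! → 1/1365
sum: t=1:−1/518400 = -1/518400
3j²(7 1 6; 0 0 0) = Δ·Π!·Σ² = 7/195  (sign -1)
sum: t=2:+1/4354560 = 1/4354560
3j²(7 1 6; 2 1 -3) = Δ·Π!·Σ² = 2/273  (sign -1)
combine: 4πI² = 585·7/195·2/273 = 2/13
take √, sign +1: I = 0.11064668

0.110647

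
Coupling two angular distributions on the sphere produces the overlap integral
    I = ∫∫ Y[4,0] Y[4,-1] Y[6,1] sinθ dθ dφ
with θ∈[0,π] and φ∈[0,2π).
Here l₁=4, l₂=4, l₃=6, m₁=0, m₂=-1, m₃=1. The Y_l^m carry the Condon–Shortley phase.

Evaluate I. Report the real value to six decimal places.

m-sum 0 ✓  L=14 even ✓  0≤6≤8 ✓
Π(2lᵢ+1) = 9×9×13 = 1053
triangle coeff Δ(4,4,6) = 1/1261260
Σ_t [0,2]: t=0:+1/4608 t=1:−1/1296 t=2:+1/4608 = -7/20736
(3j)²=20/1287 [(4 4 6; 0 0 0)], sign=-1
Σ_t [0,2]: t=0:+1/3456 t=1:−1/1728 t=2:+1/11520 = -7/34560
(3j)²=7/858 [(4 4 6; 0 -1 1)], sign=+1
⇒ 4πI² = 210/1573
I = (-1)√(210/1573/(4π)) = -0.10307192

-0.103072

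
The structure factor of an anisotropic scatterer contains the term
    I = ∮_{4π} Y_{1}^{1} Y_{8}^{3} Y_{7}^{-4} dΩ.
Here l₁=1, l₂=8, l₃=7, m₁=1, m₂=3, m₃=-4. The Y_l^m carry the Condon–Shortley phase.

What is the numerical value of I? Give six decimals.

-0.096758

Rules hold: Σm=0, L=16 even, 7≤7≤9.
N = 3·17·15 = 765
Δ = 2!·0!·14!/17! = 1/2040
Racah Σ t=1..1: t=1:−1/25401600 = -1/25401600
⇒ 3j(1 8 7; 0 0 0)² = 8/255, sgn +1
Racah Σ t=0..0: t=0:+1/479001600 = 1/479001600
⇒ 3j(1 8 7; 1 3 -4)² = 1/204, sgn -1
4πI² = N·(3j₀)²·(3jₘ)² = 2/17
I = -1·√(0.117647/4π) = -0.09675772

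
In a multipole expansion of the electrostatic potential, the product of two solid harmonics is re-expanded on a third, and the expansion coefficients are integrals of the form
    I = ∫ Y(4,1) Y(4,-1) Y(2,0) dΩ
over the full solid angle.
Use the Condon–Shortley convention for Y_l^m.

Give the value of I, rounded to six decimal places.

-0.139264

Checks pass: Σm=0; 10 even; l₃=2∈[0,8].
(2·4+1)(2·4+1)(2·2+1) = 405
Δ: 6! 2! 2! / 11! → 1/13860
sum: t=2:+1/192 t=3:−1/36 t=4:+1/192 = -5/288
3j²(4 4 2; 0 0 0) = Δ·Π!·Σ² = 20/693  (sign -1)
sum: t=1:−1/480 t=2:+1/48 t=3:−1/144 = 17/1440
3j²(4 4 2; 1 -1 0) = Δ·Π!·Σ² = 289/13860  (sign +1)
combine: 4πI² = 405·20/693·289/13860 = 1445/5929
take √, sign -1: I = -0.13926381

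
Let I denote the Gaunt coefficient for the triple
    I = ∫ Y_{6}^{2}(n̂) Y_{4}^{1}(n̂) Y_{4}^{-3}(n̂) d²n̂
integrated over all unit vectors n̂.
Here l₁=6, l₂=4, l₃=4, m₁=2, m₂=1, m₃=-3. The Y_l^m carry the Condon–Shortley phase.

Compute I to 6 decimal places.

-0.165283

Rules hold: Σm=0, L=14 even, 2≤4≤10.
N = 13·9·9 = 1053
Δ = 6!·6!·2!/15! = 1/1261260
Racah Σ t=2..4: t=2:+1/4608 t=3:−1/1296 t=4:+1/4608 = -7/20736
⇒ 3j(6 4 4; 0 0 0)² = 20/1287, sgn -1
Racah Σ t=3..4: t=3:−1/8640 t=4:+1/34560 = -1/11520
⇒ 3j(6 4 4; 2 1 -3)² = 3/143, sgn +1
4πI² = N·(3j₀)²·(3jₘ)² = 540/1573
I = -1·√(0.343293/4π) = -0.16528277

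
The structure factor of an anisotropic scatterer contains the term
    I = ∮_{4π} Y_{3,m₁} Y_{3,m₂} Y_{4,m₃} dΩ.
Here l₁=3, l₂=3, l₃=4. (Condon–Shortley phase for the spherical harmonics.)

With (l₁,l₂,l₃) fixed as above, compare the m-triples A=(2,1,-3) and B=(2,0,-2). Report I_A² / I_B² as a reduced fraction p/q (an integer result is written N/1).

14/3

l's match ⇒ only the (l;m) 3-j factors differ between A and B.
A: triangle coeff Δ(3,3,4) = 1/34650; Σ_t [0,1]: t=0:+1/288 t=1:−1/144 = -1/288; (3j)²=1/99 [(3 3 4; 2 1 -3)], sign=+1
B: triangle coeff Δ(3,3,4) = 1/34650; Σ_t [0,1]: t=0:+1/72 t=1:−1/96 = 1/288; (3j)²=1/462 [(3 3 4; 2 0 -2)], sign=+1
I_A²/I_B² = (1/99)/(1/462) = 14/3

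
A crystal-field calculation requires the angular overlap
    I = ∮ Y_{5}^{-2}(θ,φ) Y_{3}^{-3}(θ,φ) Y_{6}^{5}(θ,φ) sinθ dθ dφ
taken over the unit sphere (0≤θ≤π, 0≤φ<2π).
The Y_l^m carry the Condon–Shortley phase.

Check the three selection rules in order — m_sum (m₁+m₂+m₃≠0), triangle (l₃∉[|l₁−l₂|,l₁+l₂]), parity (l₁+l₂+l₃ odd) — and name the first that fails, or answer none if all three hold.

azimuthal sum: -2 − 3 + 5 = 0  ✓
2 ≤ 6 ≤ 8 (triangle on l)  ✓
L = 5 + 3 + 6 = 14 (even)  ✓

none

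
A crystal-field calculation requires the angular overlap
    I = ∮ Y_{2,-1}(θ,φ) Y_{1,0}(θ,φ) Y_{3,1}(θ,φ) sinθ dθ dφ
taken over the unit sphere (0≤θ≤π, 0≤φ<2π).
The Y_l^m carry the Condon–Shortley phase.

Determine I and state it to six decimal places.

-0.233597

Rules hold: Σm=0, L=6 even, 1≤3≤3.
N = 5·3·7 = 105
Δ = 0!·4!·2!/7! = 1/105
Racah Σ t=0..0: t=0:+1/4 = 1/4
⇒ 3j(2 1 3; 0 0 0)² = 3/35, sgn -1
Racah Σ t=0..0: t=0:+1/6 = 1/6
⇒ 3j(2 1 3; -1 0 1)² = 8/105, sgn +1
4πI² = N·(3j₀)²·(3jₘ)² = 24/35
I = -1·√(0.685714/4π) = -0.23359668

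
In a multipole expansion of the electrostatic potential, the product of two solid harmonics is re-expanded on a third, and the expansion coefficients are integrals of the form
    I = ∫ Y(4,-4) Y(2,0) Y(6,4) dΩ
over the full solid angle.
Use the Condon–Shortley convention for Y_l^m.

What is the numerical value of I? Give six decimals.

0.106690

m-sum 0 ✓  L=12 even ✓  2≤6≤6 ✓
Π(2lᵢ+1) = 9×5×13 = 585
triangle coeff Δ(4,2,6) = 1/6435
Σ_t [0,0]: t=0:+1/2304 = 1/2304
(3j)²=5/143 [(4 2 6; 0 0 0)], sign=+1
Σ_t [0,0]: t=0:+1/161280 = 1/161280
(3j)²=1/143 [(4 2 6; -4 0 4)], sign=+1
⇒ 4πI² = 225/1573
I = (+1)√(225/1573/(4π)) = 0.10668957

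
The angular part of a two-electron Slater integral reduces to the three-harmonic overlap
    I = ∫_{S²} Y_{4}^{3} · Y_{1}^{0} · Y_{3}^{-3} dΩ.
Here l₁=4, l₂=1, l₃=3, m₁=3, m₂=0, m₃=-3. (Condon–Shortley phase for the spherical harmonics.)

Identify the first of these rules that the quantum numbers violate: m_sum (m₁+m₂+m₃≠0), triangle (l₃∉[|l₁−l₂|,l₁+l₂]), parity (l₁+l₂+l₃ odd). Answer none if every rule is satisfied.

Σmᵢ = 0  ✓
l₃∈[|l₁−l₂|,l₁+l₂]=[3,5], have l₃=3  ✓
Σlᵢ = 8 ⇒ even  ✓

none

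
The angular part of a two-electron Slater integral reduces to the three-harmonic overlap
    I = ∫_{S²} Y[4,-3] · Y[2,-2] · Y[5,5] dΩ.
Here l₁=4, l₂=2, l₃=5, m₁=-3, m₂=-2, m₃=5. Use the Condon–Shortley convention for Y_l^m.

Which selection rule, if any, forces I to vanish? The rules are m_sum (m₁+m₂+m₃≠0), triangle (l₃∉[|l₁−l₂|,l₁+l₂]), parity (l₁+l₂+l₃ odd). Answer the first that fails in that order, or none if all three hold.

azimuthal sum: -3 − 2 + 5 = 0  ✓
2 ≤ 5 ≤ 6 (triangle on l)  ✓
L = 4 + 2 + 5 = 11 (odd)  ✗

parity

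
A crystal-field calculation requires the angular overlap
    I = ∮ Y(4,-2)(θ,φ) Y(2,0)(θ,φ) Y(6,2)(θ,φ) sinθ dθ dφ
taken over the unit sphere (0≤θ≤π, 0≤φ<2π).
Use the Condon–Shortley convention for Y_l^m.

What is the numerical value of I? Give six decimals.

0.206144

Rules hold: Σm=0, L=12 even, 2≤6≤6.
N = 9·5·13 = 585
Δ = 0!·8!·4!/13! = 1/6435
Racah Σ t=0..0: t=0:+1/2304 = 1/2304
⇒ 3j(4 2 6; 0 0 0)² = 5/143, sgn +1
Racah Σ t=0..0: t=0:+1/5760 = 1/5760
⇒ 3j(4 2 6; -2 0 2)² = 56/2145, sgn +1
4πI² = N·(3j₀)²·(3jₘ)² = 840/1573
I = +1·√(0.534011/4π) = 0.20614383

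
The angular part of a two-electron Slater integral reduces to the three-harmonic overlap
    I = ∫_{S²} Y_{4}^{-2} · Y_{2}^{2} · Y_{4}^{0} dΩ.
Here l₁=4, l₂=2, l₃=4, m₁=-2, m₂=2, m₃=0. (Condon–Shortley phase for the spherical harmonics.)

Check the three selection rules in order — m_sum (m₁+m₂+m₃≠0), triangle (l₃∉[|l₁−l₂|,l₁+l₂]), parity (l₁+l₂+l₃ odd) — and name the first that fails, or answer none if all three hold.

none

azimuthal sum: -2 + 2 + 0 = 0  ✓
2 ≤ 4 ≤ 6 (triangle on l)  ✓
L = 4 + 2 + 4 = 10 (even)  ✓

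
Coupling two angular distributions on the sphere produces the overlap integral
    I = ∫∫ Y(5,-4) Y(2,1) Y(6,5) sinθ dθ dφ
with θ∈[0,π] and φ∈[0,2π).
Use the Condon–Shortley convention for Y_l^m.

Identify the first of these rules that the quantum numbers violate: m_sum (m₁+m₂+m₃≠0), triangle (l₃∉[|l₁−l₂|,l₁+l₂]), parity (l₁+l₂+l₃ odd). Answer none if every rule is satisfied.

m_sum

m₁+m₂+m₃ = -4 + 1 + 5 = 2  ✗
triangle: |5−2|=3 ≤ l₃=6 ≤ 5+2=7
parity: l₁+l₂+l₃ = 13 is odd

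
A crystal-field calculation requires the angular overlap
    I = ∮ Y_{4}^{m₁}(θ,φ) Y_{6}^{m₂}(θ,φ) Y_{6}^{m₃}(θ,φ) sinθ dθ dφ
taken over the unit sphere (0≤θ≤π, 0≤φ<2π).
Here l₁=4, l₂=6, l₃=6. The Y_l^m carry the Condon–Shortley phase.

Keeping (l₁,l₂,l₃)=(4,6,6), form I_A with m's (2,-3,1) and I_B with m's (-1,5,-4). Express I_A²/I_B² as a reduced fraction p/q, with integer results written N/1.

Shared (l₁,l₂,l₃)=(4,6,6): N and (l;000)² cancel in I_A²/I_B².
A: Δ = 4!·4!·8!/17! = 1/15315300; Racah Σ t=0..2: t=0:+1/69120 t=1:−1/51840 t=2:+1/483840 = -1/362880; ⇒ 3j(4 6 6; 2 -3 1)² = 16/17017, sgn +1
B: Δ = 4!·4!·8!/17! = 1/15315300; Racah Σ t=3..4: t=3:−1/967680 t=4:+1/725760 = 1/2903040; ⇒ 3j(4 6 6; -1 5 -4)² = 5/3094, sgn +1
I_A²/I_B² = (16/17017)/(5/3094) = 32/55

32/55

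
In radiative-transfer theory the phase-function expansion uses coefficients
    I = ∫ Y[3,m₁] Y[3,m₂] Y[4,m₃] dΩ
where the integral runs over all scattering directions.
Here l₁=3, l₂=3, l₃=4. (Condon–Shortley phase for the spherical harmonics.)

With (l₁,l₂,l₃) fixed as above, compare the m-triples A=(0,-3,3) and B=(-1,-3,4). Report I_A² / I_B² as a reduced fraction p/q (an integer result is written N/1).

3/2

l's match ⇒ only the (l;m) 3-j factors differ between A and B.
A: triangle coeff Δ(3,3,4) = 1/34650; Σ_t [0,0]: t=0:+1/288 = 1/288; (3j)²=1/22 [(3 3 4; 0 -3 3)], sign=-1
B: triangle coeff Δ(3,3,4) = 1/34650; Σ_t [0,0]: t=0:+1/1152 = 1/1152; (3j)²=1/33 [(3 3 4; -1 -3 4)], sign=+1
I_A²/I_B² = (1/22)/(1/33) = 3/2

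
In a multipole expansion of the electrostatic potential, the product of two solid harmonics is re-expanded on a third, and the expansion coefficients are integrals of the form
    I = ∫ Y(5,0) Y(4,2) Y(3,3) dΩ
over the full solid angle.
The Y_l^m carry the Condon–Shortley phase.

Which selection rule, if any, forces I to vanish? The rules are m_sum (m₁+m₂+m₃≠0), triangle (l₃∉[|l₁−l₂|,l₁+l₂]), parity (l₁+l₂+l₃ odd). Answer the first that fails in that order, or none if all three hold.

m_sum

azimuthal sum: 0 + 2 + 3 = 5  ✗
1 ≤ 3 ≤ 9 (triangle on l)
L = 5 + 4 + 3 = 12 (even)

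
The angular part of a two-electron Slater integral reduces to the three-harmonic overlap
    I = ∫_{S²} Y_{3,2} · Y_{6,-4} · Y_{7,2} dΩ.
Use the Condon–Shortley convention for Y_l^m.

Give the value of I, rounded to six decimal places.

Checks pass: Σm=0; 16 even; l₃=7∈[3,9].
(2·3+1)(2·6+1)(2·7+1) = 1365
Δ: 2! 4! 10! / 17! → 1/2042040
sum: t=0:+1/207360 t=1:−1/57600 t=2:+1/207360 = -1/129600
3j²(3 6 7; 0 0 0) = Δ·Π!·Σ² = 168/12155  (sign +1)
sum: t=0:+1/967680 t=1:−1/8709120 = 1/1088640
3j²(3 6 7; 2 -4 2) = Δ·Π!·Σ² = 800/51051  (sign -1)
combine: 4πI² = 1365·168/12155·800/51051 = 134400/454597
take √, sign -1: I = -0.15338448

-0.153384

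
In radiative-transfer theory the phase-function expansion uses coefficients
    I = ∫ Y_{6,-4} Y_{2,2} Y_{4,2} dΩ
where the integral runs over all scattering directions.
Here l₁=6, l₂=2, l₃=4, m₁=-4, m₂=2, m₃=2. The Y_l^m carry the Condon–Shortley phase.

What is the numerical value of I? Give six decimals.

0.230476

m-sum 0 ✓  L=12 even ✓  4≤4≤8 ✓
Π(2lᵢ+1) = 13×5×9 = 585
triangle coeff Δ(6,2,4) = 1/6435
Σ_t [2,2]: t=2:+1/2304 = 1/2304
(3j)²=5/143 [(6 2 4; 0 0 0)], sign=+1
Σ_t [4,4]: t=4:+1/34560 = 1/34560
(3j)²=14/429 [(6 2 4; -4 2 2)], sign=+1
⇒ 4πI² = 1050/1573
I = (+1)√(1050/1573/(4π)) = 0.23047581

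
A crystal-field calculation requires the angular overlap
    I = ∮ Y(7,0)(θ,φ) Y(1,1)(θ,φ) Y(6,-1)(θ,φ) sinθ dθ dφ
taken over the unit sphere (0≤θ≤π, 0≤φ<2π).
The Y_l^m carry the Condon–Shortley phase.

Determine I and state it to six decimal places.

0.160342

m-sum 0 ✓  L=14 even ✓  6≤6≤8 ✓
Π(2lᵢ+1) = 15×3×13 = 585
triangle coeff Δ(7,1,6) = 1/1365
Σ_t [1,1]: t=1:−1/518400 = -1/518400
(3j)²=7/195 [(7 1 6; 0 0 0)], sign=-1
Σ_t [2,2]: t=2:+1/1209600 = 1/1209600
(3j)²=1/65 [(7 1 6; 0 1 -1)], sign=-1
⇒ 4πI² = 21/65
I = (+1)√(21/65/(4π)) = 0.16034227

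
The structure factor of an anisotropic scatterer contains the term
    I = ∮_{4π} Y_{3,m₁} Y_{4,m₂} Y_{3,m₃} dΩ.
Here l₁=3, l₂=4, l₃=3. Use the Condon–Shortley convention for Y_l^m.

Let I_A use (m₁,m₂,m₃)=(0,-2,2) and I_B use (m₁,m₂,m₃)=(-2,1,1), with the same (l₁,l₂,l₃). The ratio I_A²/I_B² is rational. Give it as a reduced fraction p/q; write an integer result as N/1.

3/32

Same 3,4,3: normalisation and zero-m 3j drop out of the ratio.
A: Δ: 4! 2! 4! / 11! → 1/34650; sum: t=1:−1/72 t=2:+1/96 = -1/288; 3j²(3 4 3; 0 -2 2) = Δ·Π!·Σ² = 1/462  (sign +1)
B: Δ: 4! 2! 4! / 11! → 1/34650; sum: t=3:−1/48 t=4:+1/144 = -1/72; 3j²(3 4 3; -2 1 1) = Δ·Π!·Σ² = 16/693  (sign -1)
I_A²/I_B² = (1/462)/(16/693) = 3/32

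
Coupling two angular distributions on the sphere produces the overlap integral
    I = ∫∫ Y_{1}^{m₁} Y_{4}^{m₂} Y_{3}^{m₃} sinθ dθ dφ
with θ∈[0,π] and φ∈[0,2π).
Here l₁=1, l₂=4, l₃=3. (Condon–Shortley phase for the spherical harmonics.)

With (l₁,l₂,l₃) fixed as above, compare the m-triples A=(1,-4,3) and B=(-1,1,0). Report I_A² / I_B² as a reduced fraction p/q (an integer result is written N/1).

14/5

Same 1,4,3: normalisation and zero-m 3j drop out of the ratio.
A: Δ: 2! 0! 6! / 9! → 1/252; sum: t=0:+1/1440 = 1/1440; 3j²(1 4 3; 1 -4 3) = Δ·Π!·Σ² = 1/9  (sign +1)
B: Δ: 2! 0! 6! / 9! → 1/252; sum: t=2:+1/72 = 1/72; 3j²(1 4 3; -1 1 0) = Δ·Π!·Σ² = 5/126  (sign -1)
I_A²/I_B² = (1/9)/(5/126) = 14/5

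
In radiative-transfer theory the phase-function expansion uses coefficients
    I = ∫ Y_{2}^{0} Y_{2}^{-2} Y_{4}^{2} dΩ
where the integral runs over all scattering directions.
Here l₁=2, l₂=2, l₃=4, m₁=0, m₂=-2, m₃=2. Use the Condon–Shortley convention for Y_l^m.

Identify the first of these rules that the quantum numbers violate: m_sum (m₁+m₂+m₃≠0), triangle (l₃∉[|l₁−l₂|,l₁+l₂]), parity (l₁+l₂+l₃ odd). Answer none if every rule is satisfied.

none

m₁+m₂+m₃ = 0 − 2 + 2 = 0  ✓
triangle: |2−2|=0 ≤ l₃=4 ≤ 2+2=4  ✓
parity: l₁+l₂+l₃ = 8 is even  ✓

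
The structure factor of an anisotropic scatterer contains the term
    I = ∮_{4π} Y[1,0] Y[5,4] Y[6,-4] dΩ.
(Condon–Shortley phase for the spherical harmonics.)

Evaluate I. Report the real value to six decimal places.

m-sum 0 ✓  L=12 even ✓  4≤6≤6 ✓
Π(2lᵢ+1) = 3×11×13 = 429
triangle coeff Δ(1,5,6) = 1/858
Σ_t [0,0]: t=0:+1/14400 = 1/14400
(3j)²=6/143 [(1 5 6; 0 0 0)], sign=+1
Σ_t [0,0]: t=0:+1/362880 = 1/362880
(3j)²=10/429 [(1 5 6; 0 4 -4)], sign=+1
⇒ 4πI² = 60/143
I = (+1)√(60/143/(4π)) = 0.18272698

0.182727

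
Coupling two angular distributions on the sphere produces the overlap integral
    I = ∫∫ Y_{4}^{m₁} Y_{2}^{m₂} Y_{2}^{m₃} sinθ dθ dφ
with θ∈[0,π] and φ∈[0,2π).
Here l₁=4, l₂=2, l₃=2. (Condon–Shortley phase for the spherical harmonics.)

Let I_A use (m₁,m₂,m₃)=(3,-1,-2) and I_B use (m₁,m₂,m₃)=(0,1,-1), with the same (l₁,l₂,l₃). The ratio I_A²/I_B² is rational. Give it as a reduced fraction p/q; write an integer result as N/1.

35/16

l's match ⇒ only the (l;m) 3-j factors differ between A and B.
A: triangle coeff Δ(4,2,2) = 1/630; Σ_t [1,1]: t=1:−1/144 = -1/144; (3j)²=1/18 [(4 2 2; 3 -1 -2)], sign=-1
B: triangle coeff Δ(4,2,2) = 1/630; Σ_t [3,3]: t=3:−1/36 = -1/36; (3j)²=8/315 [(4 2 2; 0 1 -1)], sign=+1
I_A²/I_B² = (1/18)/(8/315) = 35/16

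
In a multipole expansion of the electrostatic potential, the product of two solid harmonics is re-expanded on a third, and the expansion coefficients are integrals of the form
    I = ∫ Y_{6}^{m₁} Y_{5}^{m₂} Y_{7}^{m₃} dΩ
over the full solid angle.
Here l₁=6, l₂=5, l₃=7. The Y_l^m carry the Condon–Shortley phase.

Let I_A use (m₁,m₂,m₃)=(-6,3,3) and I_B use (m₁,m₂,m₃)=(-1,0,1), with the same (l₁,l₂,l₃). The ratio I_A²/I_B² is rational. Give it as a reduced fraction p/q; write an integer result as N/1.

Same 6,5,7: normalisation and zero-m 3j drop out of the ratio.
A: Δ: 4! 8! 6! / 19! → 1/174594420; sum: t=4:+1/46448640 = 1/46448640; 3j²(6 5 7; -6 3 3) = Δ·Π!·Σ² = 75/8398  (sign +1)
B: Δ: 4! 8! 6! / 19! → 1/174594420; sum: t=0:+1/14515200 t=1:−1/414720 t=2:+1/103680 t=3:−1/165888 t=4:+1/2073600 = 17/9676800; 3j²(6 5 7; -1 0 1) = Δ·Π!·Σ² = 85/19019  (sign +1)
I_A²/I_B² = (75/8398)/(85/19019) = 1155/578

1155/578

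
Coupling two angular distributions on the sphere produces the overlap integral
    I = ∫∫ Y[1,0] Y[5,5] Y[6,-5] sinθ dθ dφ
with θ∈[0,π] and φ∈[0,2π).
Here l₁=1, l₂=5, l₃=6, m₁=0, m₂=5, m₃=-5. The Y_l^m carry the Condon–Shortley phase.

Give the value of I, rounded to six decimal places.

-0.135514

Checks pass: Σm=0; 12 even; l₃=6∈[4,6].
(2·1+1)(2·5+1)(2·6+1) = 429
Δ: 0! 2! 10! / 13! → 1/858
sum: t=0:+1/14400 = 1/14400
3j²(1 5 6; 0 0 0) = Δ·Π!·Σ² = 6/143  (sign +1)
sum: t=0:+1/3628800 = 1/3628800
3j²(1 5 6; 0 5 -5) = Δ·Π!·Σ² = 1/78  (sign -1)
combine: 4πI² = 429·6/143·1/78 = 3/13
take √, sign -1: I = -0.13551395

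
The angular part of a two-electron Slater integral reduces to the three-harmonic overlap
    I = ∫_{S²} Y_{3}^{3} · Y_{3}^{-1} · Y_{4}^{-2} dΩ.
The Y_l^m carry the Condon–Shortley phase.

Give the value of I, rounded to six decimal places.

-0.188451

Rules hold: Σm=0, L=10 even, 0≤4≤6.
N = 7·7·9 = 441
Δ = 2!·4!·4!/11! = 1/34650
Racah Σ t=0..2: t=0:+1/72 t=1:−1/16 t=2:+1/72 = -5/144
⇒ 3j(3 3 4; 0 0 0)² = 2/77, sgn -1
Racah Σ t=0..0: t=0:+1/192 = 1/192
⇒ 3j(3 3 4; 3 -1 -2)² = 3/77, sgn +1
4πI² = N·(3j₀)²·(3jₘ)² = 54/121
I = -1·√(0.446281/4π) = -0.18845135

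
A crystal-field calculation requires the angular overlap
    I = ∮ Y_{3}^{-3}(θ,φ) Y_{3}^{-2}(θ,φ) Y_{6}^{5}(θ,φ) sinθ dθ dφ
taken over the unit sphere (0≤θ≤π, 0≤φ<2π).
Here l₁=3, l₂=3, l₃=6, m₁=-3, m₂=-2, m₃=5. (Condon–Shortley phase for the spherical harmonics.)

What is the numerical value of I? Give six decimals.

-0.254801

Rules hold: Σm=0, L=12 even, 0≤6≤6.
N = 7·7·13 = 637
Δ = 0!·6!·6!/13! = 1/12012
Racah Σ t=0..0: t=0:+1/1296 = 1/1296
⇒ 3j(3 3 6; 0 0 0)² = 100/3003, sgn +1
Racah Σ t=0..0: t=0:+1/86400 = 1/86400
⇒ 3j(3 3 6; -3 -2 5)² = 1/26, sgn -1
4πI² = N·(3j₀)²·(3jₘ)² = 350/429
I = -1·√(0.815851/4π) = -0.25480060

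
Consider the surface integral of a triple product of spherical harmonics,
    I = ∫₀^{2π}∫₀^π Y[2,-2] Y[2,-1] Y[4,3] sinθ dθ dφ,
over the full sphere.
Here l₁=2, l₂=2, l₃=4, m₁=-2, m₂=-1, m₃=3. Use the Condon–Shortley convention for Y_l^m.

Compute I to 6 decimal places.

Rules hold: Σm=0, L=8 even, 0≤4≤4.
N = 5·5·9 = 225
Δ = 0!·4!·4!/9! = 1/630
Racah Σ t=0..0: t=0:+1/16 = 1/16
⇒ 3j(2 2 4; 0 0 0)² = 2/35, sgn +1
Racah Σ t=0..0: t=0:+1/144 = 1/144
⇒ 3j(2 2 4; -2 -1 3)² = 1/18, sgn -1
4πI² = N·(3j₀)²·(3jₘ)² = 5/7
I = -1·√(0.714286/4π) = -0.23841361

-0.238414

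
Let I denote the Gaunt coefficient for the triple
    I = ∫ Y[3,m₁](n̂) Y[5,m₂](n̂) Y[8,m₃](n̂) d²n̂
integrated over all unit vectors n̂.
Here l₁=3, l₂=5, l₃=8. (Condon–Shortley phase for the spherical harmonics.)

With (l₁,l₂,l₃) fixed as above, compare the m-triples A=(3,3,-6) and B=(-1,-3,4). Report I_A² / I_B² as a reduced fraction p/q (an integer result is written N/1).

91/90

l's match ⇒ only the (l;m) 3-j factors differ between A and B.
A: triangle coeff Δ(3,5,8) = 1/136136; Σ_t [0,0]: t=0:+1/58060800 = 1/58060800; (3j)²=3/136 [(3 5 8; 3 3 -6)], sign=+1
B: triangle coeff Δ(3,5,8) = 1/136136; Σ_t [0,0]: t=0:+1/3870720 = 1/3870720; (3j)²=135/6188 [(3 5 8; -1 -3 4)], sign=+1
I_A²/I_B² = (3/136)/(135/6188) = 91/90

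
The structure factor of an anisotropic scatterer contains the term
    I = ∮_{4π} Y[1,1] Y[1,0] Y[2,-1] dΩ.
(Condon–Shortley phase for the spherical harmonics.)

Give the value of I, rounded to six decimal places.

-0.218510

Rules hold: Σm=0, L=4 even, 0≤2≤2.
N = 3·3·5 = 45
Δ = 0!·2!·2!/5! = 1/30
Racah Σ t=0..0: t=0:+1/1 = 1/1
⇒ 3j(1 1 2; 0 0 0)² = 2/15, sgn +1
Racah Σ t=0..0: t=0:+1/2 = 1/2
⇒ 3j(1 1 2; 1 0 -1)² = 1/10, sgn -1
4πI² = N·(3j₀)²·(3jₘ)² = 3/5
I = -1·√(0.6/4π) = -0.21850969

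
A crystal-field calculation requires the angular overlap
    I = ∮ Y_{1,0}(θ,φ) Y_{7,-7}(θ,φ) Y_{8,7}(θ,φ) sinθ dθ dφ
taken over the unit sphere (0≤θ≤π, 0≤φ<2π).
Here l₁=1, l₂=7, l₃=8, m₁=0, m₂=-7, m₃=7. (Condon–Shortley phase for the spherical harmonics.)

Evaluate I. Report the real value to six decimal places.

-0.118504

Rules hold: Σm=0, L=16 even, 6≤8≤8.
N = 3·15·17 = 765
Δ = 0!·2!·14!/17! = 1/2040
Racah Σ t=0..0: t=0:+1/25401600 = 1/25401600
⇒ 3j(1 7 8; 0 0 0)² = 8/255, sgn +1
Racah Σ t=0..0: t=0:+1/87178291200 = 1/87178291200
⇒ 3j(1 7 8; 0 -7 7)² = 1/136, sgn -1
4πI² = N·(3j₀)²·(3jₘ)² = 3/17
I = -1·√(0.176471/4π) = -0.11850352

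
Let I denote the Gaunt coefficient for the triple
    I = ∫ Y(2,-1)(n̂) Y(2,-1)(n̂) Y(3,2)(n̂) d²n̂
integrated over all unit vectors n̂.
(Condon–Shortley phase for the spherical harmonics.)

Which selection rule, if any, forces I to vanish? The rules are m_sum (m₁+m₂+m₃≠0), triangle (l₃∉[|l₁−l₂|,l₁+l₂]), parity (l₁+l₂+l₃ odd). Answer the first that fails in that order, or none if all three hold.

parity

Σmᵢ = 0  ✓
l₃∈[|l₁−l₂|,l₁+l₂]=[0,4], have l₃=3  ✓
Σlᵢ = 7 ⇒ odd  ✗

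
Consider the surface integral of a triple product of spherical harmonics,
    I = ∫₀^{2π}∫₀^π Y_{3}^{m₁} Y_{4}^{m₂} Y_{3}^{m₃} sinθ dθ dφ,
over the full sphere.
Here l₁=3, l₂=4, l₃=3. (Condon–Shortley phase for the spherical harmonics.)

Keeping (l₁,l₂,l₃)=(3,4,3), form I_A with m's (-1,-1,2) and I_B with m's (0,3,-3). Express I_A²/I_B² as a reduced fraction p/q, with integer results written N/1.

32/63

Shared (l₁,l₂,l₃)=(3,4,3): N and (l;000)² cancel in I_A²/I_B².
A: Δ = 4!·2!·4!/11! = 1/34650; Racah Σ t=2..3: t=2:+1/48 t=3:−1/144 = 1/72; ⇒ 3j(3 4 3; -1 -1 2)² = 16/693, sgn -1
B: Δ = 4!·2!·4!/11! = 1/34650; Racah Σ t=3..3: t=3:−1/288 = -1/288; ⇒ 3j(3 4 3; 0 3 -3)² = 1/22, sgn -1
I_A²/I_B² = (16/693)/(1/22) = 32/63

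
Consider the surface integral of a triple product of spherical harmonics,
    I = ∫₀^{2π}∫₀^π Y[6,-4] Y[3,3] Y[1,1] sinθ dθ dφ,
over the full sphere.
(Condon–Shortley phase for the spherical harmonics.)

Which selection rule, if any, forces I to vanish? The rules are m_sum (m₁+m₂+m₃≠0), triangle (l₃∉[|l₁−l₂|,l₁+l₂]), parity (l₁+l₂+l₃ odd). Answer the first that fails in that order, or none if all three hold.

triangle

Σmᵢ = 0  ✓
l₃∈[|l₁−l₂|,l₁+l₂]=[3,9], have l₃=1  ✗
Σlᵢ = 10 ⇒ even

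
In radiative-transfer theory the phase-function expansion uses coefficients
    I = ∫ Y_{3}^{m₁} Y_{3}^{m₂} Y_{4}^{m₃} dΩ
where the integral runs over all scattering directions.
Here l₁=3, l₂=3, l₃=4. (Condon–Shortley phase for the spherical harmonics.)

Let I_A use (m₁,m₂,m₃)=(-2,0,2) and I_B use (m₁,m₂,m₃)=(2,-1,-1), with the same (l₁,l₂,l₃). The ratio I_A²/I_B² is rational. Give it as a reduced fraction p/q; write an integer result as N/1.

Same 3,3,4: normalisation and zero-m 3j drop out of the ratio.
A: Δ: 2! 4! 4! / 11! → 1/34650; sum: t=1:−1/96 t=2:+1/72 = 1/288; 3j²(3 3 4; -2 0 2) = Δ·Π!·Σ² = 1/462  (sign +1)
B: Δ: 2! 4! 4! / 11! → 1/34650; sum: t=0:+1/48 t=1:−1/144 = 1/72; 3j²(3 3 4; 2 -1 -1) = Δ·Π!·Σ² = 16/693  (sign -1)
I_A²/I_B² = (1/462)/(16/693) = 3/32

3/32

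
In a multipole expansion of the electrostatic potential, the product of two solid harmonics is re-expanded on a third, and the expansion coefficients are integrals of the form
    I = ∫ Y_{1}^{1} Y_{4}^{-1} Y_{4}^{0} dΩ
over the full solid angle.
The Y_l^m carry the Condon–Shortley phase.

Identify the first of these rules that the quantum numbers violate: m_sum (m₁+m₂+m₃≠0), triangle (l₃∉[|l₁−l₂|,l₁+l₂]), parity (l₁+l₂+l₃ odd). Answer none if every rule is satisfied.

parity

azimuthal sum: 1 − 1 + 0 = 0  ✓
3 ≤ 4 ≤ 5 (triangle on l)  ✓
L = 1 + 4 + 4 = 9 (odd)  ✗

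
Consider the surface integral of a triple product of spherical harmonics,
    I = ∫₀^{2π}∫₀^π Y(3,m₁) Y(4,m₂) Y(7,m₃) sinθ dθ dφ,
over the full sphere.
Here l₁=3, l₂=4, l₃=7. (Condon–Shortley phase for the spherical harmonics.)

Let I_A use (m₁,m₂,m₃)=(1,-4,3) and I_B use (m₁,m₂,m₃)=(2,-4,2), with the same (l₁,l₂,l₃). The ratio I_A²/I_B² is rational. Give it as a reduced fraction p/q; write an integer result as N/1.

Shared (l₁,l₂,l₃)=(3,4,7): N and (l;000)² cancel in I_A²/I_B².
A: Δ = 0!·6!·8!/15! = 1/45045; Racah Σ t=0..0: t=0:+1/1935360 = 1/1935360; ⇒ 3j(3 4 7; 1 -4 3)² = 1/1001, sgn +1
B: Δ = 0!·6!·8!/15! = 1/45045; Racah Σ t=0..0: t=0:+1/4838400 = 1/4838400; ⇒ 3j(3 4 7; 2 -4 2)² = 1/5005, sgn -1
I_A²/I_B² = (1/1001)/(1/5005) = 5/1

5/1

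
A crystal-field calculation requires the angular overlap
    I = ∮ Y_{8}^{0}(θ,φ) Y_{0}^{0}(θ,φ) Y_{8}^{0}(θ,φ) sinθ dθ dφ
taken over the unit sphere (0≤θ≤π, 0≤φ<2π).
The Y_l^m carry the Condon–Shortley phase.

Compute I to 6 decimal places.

Checks pass: Σm=0; 16 even; l₃=8∈[8,8].
(2·8+1)(2·0+1)(2·8+1) = 289
Δ: 0! 16! 0! / 17! → 1/17
sum: t=0:+1/1625702400 = 1/1625702400
3j²(8 0 8; 0 0 0) = Δ·Π!·Σ² = 1/17  (sign +1)
(m-triple is (0,0,0) — same symbol as above.)
combine: 4πI² = 289·1/17·1/17 = 1/1
take √, sign +1: I = 0.28209479

0.282095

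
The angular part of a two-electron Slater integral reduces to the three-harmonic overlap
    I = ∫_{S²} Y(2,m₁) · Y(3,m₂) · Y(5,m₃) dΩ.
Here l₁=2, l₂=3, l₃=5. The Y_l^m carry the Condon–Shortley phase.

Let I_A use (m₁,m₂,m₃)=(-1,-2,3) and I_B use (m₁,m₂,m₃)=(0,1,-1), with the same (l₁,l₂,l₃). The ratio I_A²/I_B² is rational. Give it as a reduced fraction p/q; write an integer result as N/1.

l's match ⇒ only the (l;m) 3-j factors differ between A and B.
A: triangle coeff Δ(2,3,5) = 1/2310; Σ_t [0,0]: t=0:+1/720 = 1/720; (3j)²=8/165 [(2 3 5; -1 -2 3)], sign=+1
B: triangle coeff Δ(2,3,5) = 1/2310; Σ_t [0,0]: t=0:+1/192 = 1/192; (3j)²=3/77 [(2 3 5; 0 1 -1)], sign=+1
I_A²/I_B² = (8/165)/(3/77) = 56/45

56/45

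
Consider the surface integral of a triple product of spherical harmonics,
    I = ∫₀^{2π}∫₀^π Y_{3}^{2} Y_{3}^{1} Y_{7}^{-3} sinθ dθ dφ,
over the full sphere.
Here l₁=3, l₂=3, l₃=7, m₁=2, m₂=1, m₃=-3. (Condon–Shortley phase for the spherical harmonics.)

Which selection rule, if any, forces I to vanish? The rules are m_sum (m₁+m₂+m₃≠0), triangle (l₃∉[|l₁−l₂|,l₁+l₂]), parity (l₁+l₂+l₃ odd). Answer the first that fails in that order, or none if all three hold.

azimuthal sum: 2 + 1 − 3 = 0  ✓
0 ≤ 7 ≤ 6 (triangle on l)  ✗
L = 3 + 3 + 7 = 13 (odd)

triangle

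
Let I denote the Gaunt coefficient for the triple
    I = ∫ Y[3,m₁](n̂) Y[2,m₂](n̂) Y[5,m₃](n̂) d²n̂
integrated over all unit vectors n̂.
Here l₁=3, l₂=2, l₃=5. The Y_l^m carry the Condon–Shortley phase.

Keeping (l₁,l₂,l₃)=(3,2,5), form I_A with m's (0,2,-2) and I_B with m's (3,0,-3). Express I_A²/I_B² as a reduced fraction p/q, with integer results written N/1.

Same 3,2,5: normalisation and zero-m 3j drop out of the ratio.
A: Δ: 0! 6! 4! / 11! → 1/2310; sum: t=0:+1/864 = 1/864; 3j²(3 2 5; 0 2 -2) = Δ·Π!·Σ² = 1/66  (sign -1)
B: Δ: 0! 6! 4! / 11! → 1/2310; sum: t=0:+1/2880 = 1/2880; 3j²(3 2 5; 3 0 -3) = Δ·Π!·Σ² = 2/165  (sign +1)
I_A²/I_B² = (1/66)/(2/165) = 5/4

5/4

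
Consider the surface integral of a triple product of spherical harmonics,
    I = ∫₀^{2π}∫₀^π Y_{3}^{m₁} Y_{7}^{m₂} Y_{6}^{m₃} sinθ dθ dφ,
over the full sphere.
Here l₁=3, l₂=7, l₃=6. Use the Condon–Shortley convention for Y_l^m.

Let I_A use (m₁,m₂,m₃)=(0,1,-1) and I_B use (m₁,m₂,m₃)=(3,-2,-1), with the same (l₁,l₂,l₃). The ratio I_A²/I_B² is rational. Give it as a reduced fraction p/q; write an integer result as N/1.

3698/6615

Same 3,7,6: normalisation and zero-m 3j drop out of the ratio.
A: Δ: 4! 2! 10! / 17! → 1/2042040; sum: t=1:−1/362880 t=2:+1/69120 t=3:−1/172800 = 43/7257600; 3j²(3 7 6; 0 1 -1) = Δ·Π!·Σ² = 1849/170170  (sign -1)
B: Δ: 4! 2! 10! / 17! → 1/2042040; sum: t=0:+1/691200 = 1/691200; 3j²(3 7 6; 3 -2 -1) = Δ·Π!·Σ² = 189/9724  (sign -1)
I_A²/I_B² = (1849/170170)/(189/9724) = 3698/6615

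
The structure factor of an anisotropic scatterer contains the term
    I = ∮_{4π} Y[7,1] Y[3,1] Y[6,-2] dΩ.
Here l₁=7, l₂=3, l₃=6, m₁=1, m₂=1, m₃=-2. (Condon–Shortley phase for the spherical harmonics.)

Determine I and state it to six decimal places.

0.062364

Rules hold: Σm=0, L=16 even, 4≤6≤10.
N = 15·7·13 = 1365
Δ = 4!·10!·2!/17! = 1/2042040
Racah Σ t=1..3: t=1:−1/207360 t=2:+1/57600 t=3:−1/207360 = 1/129600
⇒ 3j(7 3 6; 0 0 0)² = 168/12155, sgn +1
Racah Σ t=2..4: t=2:+1/138240 t=3:−1/181440 t=4:+1/3870720 = 23/11612160
⇒ 3j(7 3 6; 1 1 -2)² = 529/204204, sgn +1
4πI² = N·(3j₀)²·(3jₘ)² = 22218/454597
I = +1·√(0.0488741/4π) = 0.06236404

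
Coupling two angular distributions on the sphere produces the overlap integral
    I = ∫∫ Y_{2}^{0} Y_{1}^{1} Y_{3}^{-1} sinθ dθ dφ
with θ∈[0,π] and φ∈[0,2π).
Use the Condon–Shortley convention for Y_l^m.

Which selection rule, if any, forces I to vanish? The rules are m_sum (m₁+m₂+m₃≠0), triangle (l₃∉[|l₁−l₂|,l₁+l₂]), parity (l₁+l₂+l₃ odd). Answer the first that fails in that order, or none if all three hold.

m₁+m₂+m₃ = 0 + 1 − 1 = 0  ✓
triangle: |2−1|=1 ≤ l₃=3 ≤ 2+1=3  ✓
parity: l₁+l₂+l₃ = 6 is even  ✓

none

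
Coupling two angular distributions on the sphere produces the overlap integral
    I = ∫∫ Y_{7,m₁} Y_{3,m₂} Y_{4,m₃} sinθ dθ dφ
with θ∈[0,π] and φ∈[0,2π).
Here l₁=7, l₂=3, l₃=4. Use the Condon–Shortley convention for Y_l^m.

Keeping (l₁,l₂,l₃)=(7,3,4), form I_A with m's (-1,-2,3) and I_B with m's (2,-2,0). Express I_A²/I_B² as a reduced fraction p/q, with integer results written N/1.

8/105

Shared (l₁,l₂,l₃)=(7,3,4): N and (l;000)² cancel in I_A²/I_B².
A: Δ = 6!·8!·0!/15! = 1/45045; Racah Σ t=1..1: t=1:−1/604800 = -1/604800; ⇒ 3j(7 3 4; -1 -2 3)² = 16/15015, sgn +1
B: Δ = 6!·8!·0!/15! = 1/45045; Racah Σ t=1..1: t=1:−1/69120 = -1/69120; ⇒ 3j(7 3 4; 2 -2 0)² = 2/143, sgn -1
I_A²/I_B² = (16/15015)/(2/143) = 8/105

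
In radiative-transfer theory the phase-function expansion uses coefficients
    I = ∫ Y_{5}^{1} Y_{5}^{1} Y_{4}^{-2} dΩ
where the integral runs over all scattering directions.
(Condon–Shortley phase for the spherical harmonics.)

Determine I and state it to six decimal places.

m-sum 0 ✓  L=14 even ✓  0≤4≤10 ✓
Π(2lᵢ+1) = 11×11×9 = 1089
triangle coeff Δ(5,5,4) = 1/3153150
Σ_t [1,5]: t=1:−1/69120 t=2:+1/1728 t=3:−1/576 t=4:+1/1728 t=5:−1/69120 = -7/11520
(3j)²=2/143 [(5 5 4; 0 0 0)], sign=-1
Σ_t [2,4]: t=2:+1/4608 t=3:−1/1296 t=4:+1/4608 = -7/20736
(3j)²=20/1287 [(5 5 4; 1 1 -2)], sign=-1
⇒ 4πI² = 40/169
I = (+1)√(40/169/(4π)) = 0.13724032

0.137240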